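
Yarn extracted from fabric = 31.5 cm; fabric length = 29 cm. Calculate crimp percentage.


Formula: Crimp% = ((L_yarn - L_fabric) / L_fabric) * 100
Step 1: Extension = 31.5 - 29 = 2.5 cm
Step 2: Crimp% = (2.5 / 29) * 100
Step 3: Crimp% = 0.086207 * 100 = 8.6207% ≈ 8.6%

8.6%


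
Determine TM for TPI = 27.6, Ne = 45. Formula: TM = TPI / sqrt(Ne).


Formula: TM = TPI / sqrt(Ne)
Step 1: sqrt(Ne) = sqrt(45) = 6.7082
Step 2: TM = 27.6 / 6.7082 = 4.11

4.11 TM


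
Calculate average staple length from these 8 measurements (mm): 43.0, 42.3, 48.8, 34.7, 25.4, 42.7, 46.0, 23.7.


Formula: Mean = sum of lengths / count
Sum = 43.0 + 42.3 + 48.8 + 34.7 + 25.4 + 42.7 + 46.0 + 23.7
Sum = 306.6 mm
Mean = 306.6 / 8 = 38.33 mm

38.33 mm


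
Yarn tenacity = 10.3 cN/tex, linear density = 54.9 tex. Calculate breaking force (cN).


Formula: Breaking force = Tenacity * Linear density
F = 10.3 cN/tex * 54.9 tex
F = 565.47 cN

565.47 cN


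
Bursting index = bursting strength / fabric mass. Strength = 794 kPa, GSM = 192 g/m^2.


Formula: Bursting Index = Bursting Strength / Fabric GSM
BI = 794 kPa / 192 g/m^2
BI = 4.135 kPa/(g/m^2)

4.135 kPa/(g/m^2)


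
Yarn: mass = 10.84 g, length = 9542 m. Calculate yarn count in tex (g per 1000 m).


Formula: Tex = (mass_g / length_m) * 1000
Substituting: Tex = (10.84 / 9542) * 1000
Intermediate: 10.84 / 9542 = 0.00113603 g/m
Tex = 0.00113603 * 1000 = 1.14 tex

1.14 tex


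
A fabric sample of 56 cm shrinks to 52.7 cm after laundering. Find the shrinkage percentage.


Formula: Shrinkage% = ((L_before - L_after) / L_before) * 100
Step 1: Shrinkage = 56 - 52.7 = 3.3 cm
Step 2: Shrinkage% = (3.3 / 56) * 100
Step 3: Shrinkage% = 0.058929 * 100 = 5.8929% ≈ 5.9%

5.9%


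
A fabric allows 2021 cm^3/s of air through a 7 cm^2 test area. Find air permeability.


Formula: Air Permeability = Airflow / Test Area
AP = 2021 cm^3/s / 7 cm^2
AP = 288.7 cm^3/s/cm^2

288.7 cm^3/s/cm^2


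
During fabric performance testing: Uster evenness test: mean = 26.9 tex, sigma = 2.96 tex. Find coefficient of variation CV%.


Formula: CV% = (standard deviation / mean) * 100
Step 1: Ratio = 2.96 / 26.9 = 0.110037
Step 2: CV% = 0.110037 * 100 = 11.0037% ≈ 11.0%

11.0%


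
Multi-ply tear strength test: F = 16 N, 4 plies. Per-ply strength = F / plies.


Formula: Per-ply strength = Total force / Number of plies
Per-ply = 16 N / 4
Per-ply = 4 N

4 N


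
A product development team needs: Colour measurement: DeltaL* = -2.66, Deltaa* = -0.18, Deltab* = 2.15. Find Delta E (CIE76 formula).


Formula: Delta E = sqrt(dL*^2 + da*^2 + db*^2)
Step 1: dL*^2 = (-2.66)^2 = 7.0756
Step 2: da*^2 = (-0.18)^2 = 0.0324
Step 3: db*^2 = 2.15^2 = 4.6225
Step 4: Sum = 7.0756 + 0.0324 + 4.6225 = 11.7305
Step 5: Delta E = sqrt(11.7305) = 3.42

3.42 Delta E


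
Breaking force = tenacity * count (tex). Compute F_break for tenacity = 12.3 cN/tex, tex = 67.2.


Formula: Breaking force = Tenacity * Linear density
F = 12.3 cN/tex * 67.2 tex
F = 826.56 cN

826.56 cN


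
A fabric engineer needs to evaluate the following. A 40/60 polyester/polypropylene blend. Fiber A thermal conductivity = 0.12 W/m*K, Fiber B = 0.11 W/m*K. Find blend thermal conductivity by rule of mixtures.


Formula: Blend property = (fraction_A * property_A) + (fraction_B * property_B)
Step 1: Contribution A = 40/100 * 0.12 W/m*K = 0.048 W/m*K
Step 2: Contribution B = 60/100 * 0.11 W/m*K = 0.066 W/m*K
Step 3: Blend thermal conductivity = 0.048 + 0.066 = 0.114 W/m*K

0.114 W/m*K


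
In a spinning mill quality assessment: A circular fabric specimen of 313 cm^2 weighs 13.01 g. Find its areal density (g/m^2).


Formula: GSM = mass_g / area_m2
Step 1: Convert area: 313 cm^2 = 313 / 10000 = 0.0313 m^2
Step 2: GSM = 13.01 g / 0.0313 m^2 = 415.7 g/m^2

415.7 g/m^2


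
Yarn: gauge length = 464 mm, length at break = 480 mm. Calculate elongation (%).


Formula: Elongation (%) = ((L_break - L0) / L0) * 100
Step 1: Extension = 480 - 464 = 16 mm
Step 2: Elongation = (16 / 464) * 100
Step 3: Elongation = 0.034483 * 100 = 3.4483% ≈ 3.4%

3.4%


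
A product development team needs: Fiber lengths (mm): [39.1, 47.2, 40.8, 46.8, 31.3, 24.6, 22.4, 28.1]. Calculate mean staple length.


Formula: Mean = sum of lengths / count
Sum = 39.1 + 47.2 + 40.8 + 46.8 + 31.3 + 24.6 + 22.4 + 28.1
Sum = 280.3 mm
Mean = 280.3 / 8 = 35.04 mm

35.04 mm


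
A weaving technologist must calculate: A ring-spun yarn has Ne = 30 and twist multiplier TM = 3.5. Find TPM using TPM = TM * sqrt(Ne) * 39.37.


Formula: TPM = TM * sqrt(Ne) * 39.37
Step 1: sqrt(Ne) = sqrt(30) = 5.4772
Step 2: TM * sqrt(Ne) = 3.5 * 5.4772 = 19.1702
Step 3: TPM = 19.1702 * 39.37 = 755 twists/m

755 twists/m


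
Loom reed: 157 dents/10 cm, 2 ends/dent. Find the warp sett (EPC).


Formula: EPC = (dents per 10 cm * ends per dent) / 10
Step 1: Total ends per 10 cm = 157 * 2 = 314
Step 2: EPC = 314 / 10 = 31.4 ends/cm

31.4 ends/cm


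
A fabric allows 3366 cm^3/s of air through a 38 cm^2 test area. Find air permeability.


Formula: Air Permeability = Airflow / Test Area
AP = 3366 cm^3/s / 38 cm^2
AP = 88.6 cm^3/s/cm^2

88.6 cm^3/s/cm^2


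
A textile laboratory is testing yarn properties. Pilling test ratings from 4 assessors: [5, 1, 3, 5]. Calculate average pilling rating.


Formula: Mean = sum / count
Sum = 5 + 1 + 3 + 5 = 14
Mean = 14 / 4 = 3.5

3.5


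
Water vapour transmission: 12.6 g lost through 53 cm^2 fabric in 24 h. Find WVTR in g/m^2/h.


Formula: WVTR = mass_loss / (area * time)
Step 1: Convert area: 53 cm^2 = 0.0053 m^2
Step 2: WVTR = 12.6 g / (0.0053 m^2 * 24 h)
Step 3: WVTR = 12.6 / 0.1272 = 99.1 g/m^2/h

99.1 g/m^2/h


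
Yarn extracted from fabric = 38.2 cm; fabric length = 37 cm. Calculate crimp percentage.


Formula: Crimp% = ((L_yarn - L_fabric) / L_fabric) * 100
Step 1: Extension = 38.2 - 37 = 1.2 cm
Step 2: Crimp% = (1.2 / 37) * 100
Step 3: Crimp% = 0.032432 * 100 = 3.2432% ≈ 3.2%

3.2%


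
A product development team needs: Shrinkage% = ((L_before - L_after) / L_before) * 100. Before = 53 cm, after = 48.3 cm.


Formula: Shrinkage% = ((L_before - L_after) / L_before) * 100
Step 1: Shrinkage = 53 - 48.3 = 4.7 cm
Step 2: Shrinkage% = (4.7 / 53) * 100
Step 3: Shrinkage% = 0.088679 * 100 = 8.8679% ≈ 8.9%

8.9%


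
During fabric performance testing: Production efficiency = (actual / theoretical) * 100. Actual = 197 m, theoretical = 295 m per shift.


Formula: Efficiency% = (Actual output / Theoretical output) * 100
Efficiency% = (197 / 295) * 100
Efficiency% = 0.667797 * 100 = 66.7797% ≈ 66.8%

66.8%


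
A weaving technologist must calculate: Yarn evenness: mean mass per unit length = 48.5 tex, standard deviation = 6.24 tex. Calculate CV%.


Formula: CV% = (standard deviation / mean) * 100
Step 1: Ratio = 6.24 / 48.5 = 0.12866
Step 2: CV% = 0.12866 * 100 = 12.866% ≈ 12.9%

12.9%


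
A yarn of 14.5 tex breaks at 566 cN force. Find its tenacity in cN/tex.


Formula: Tenacity = Breaking force / Linear density
Tenacity = 566 cN / 14.5 tex
Tenacity = 39.03 cN/tex

39.03 cN/tex


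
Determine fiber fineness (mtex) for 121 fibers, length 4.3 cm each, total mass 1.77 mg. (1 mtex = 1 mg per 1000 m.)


Formula: fineness (mtex) = mass (mg) / total length (km) = (mass_mg / total_length_m) * 1000
Step 1: Convert fiber length: 4.3 cm = 0.043 m
Step 2: Total fiber length = 121 * 0.043 = 5.203 m
Step 3: Linear density = 1.77 mg / 5.203 m = 0.3402 mg/m
Step 4: fineness = 0.3402 * 1000 = 340.2 mtex

340.2 mtex


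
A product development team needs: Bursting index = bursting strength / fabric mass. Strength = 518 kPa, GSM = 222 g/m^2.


Formula: Bursting Index = Bursting Strength / Fabric GSM
BI = 518 kPa / 222 g/m^2
BI = 2.333 kPa/(g/m^2)

2.333 kPa/(g/m^2)


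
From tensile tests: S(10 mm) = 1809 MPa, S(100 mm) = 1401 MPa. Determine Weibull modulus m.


Formula: m = ln(L1/L2) / ln(S2/S1)
Step 1: ln(L1/L2) = ln(10/100) = -2.30259
Step 2: S2/S1 = 1401/1809 = 0.77446
Step 3: ln(S2/S1) = ln(0.77446) = -0.25559
Step 4: m = -2.30259 / -0.25559 = 9.01

9.01 (Weibull m)


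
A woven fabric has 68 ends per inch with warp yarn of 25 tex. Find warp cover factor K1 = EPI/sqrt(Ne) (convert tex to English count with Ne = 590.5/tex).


Formula: K1 = EPI / sqrt(Ne), with Ne = 590.5 / tex_warp
Step 1: Ne = 590.5 / 25 = 23.62
Step 2: sqrt(Ne) = sqrt(23.62) = 4.86
Step 3: K1 = 68 / 4.86 = 14.0

14.0


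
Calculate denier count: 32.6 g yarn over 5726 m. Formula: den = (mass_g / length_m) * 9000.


Formula: den = (mass_g / length_m) * 9000
Substituting: den = (32.6 / 5726) * 9000
Intermediate: 32.6 / 5726 = 0.00569333 g/m
den = 0.00569333 * 9000 = 51.2 denier

51.2 denier


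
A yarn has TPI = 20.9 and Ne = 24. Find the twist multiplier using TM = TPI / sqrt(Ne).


Formula: TM = TPI / sqrt(Ne)
Step 1: sqrt(Ne) = sqrt(24) = 4.899
Step 2: TM = 20.9 / 4.899 = 4.27

4.27 TM


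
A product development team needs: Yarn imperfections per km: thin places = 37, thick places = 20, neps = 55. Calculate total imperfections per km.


Formula: Total = thin places + thick places + neps
Total = 37 + 20 + 55
Total = 112 imperfections/km

112 imperfections/km


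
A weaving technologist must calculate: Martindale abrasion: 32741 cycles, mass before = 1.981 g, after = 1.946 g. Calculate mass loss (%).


Formula: Mass loss% = ((m_before - m_after) / m_before) * 100
Step 1: Mass loss = 1.981 - 1.946 = 0.035 g
Step 2: Ratio = 0.035 / 1.981 = 0.0176678
Step 3: Mass loss% = 0.0176678 * 100 = 1.76678% ≈ 1.77%

1.77%


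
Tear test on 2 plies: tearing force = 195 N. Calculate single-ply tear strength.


Formula: Per-ply strength = Total force / Number of plies
Per-ply = 195 N / 2
Per-ply = 97.5 N

97.5 N


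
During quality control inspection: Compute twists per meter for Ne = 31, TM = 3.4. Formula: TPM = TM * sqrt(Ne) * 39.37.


Formula: TPM = TM * sqrt(Ne) * 39.37
Step 1: sqrt(Ne) = sqrt(31) = 5.5678
Step 2: TM * sqrt(Ne) = 3.4 * 5.5678 = 18.9305
Step 3: TPM = 18.9305 * 39.37 = 745 twists/m

745 twists/m


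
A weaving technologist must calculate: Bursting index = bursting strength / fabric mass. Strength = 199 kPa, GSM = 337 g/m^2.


Formula: Bursting Index = Bursting Strength / Fabric GSM
BI = 199 kPa / 337 g/m^2
BI = 0.591 kPa/(g/m^2)

0.591 kPa/(g/m^2)


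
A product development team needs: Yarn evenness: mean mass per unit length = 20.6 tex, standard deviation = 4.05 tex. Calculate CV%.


Formula: CV% = (standard deviation / mean) * 100
Step 1: Ratio = 4.05 / 20.6 = 0.196602
Step 2: CV% = 0.196602 * 100 = 19.6602% ≈ 19.7%

19.7%


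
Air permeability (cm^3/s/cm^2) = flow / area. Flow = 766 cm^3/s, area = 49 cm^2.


Formula: Air Permeability = Airflow / Test Area
AP = 766 cm^3/s / 49 cm^2
AP = 15.6 cm^3/s/cm^2

15.6 cm^3/s/cm^2


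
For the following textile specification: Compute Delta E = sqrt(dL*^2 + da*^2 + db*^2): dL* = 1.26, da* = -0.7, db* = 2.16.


Formula: Delta E = sqrt(dL*^2 + da*^2 + db*^2)
Step 1: dL*^2 = 1.26^2 = 1.5876
Step 2: da*^2 = (-0.7)^2 = 0.49
Step 3: db*^2 = 2.16^2 = 4.6656
Step 4: Sum = 1.5876 + 0.49 + 4.6656 = 6.7432
Step 5: Delta E = sqrt(6.7432) = 2.6

2.6 Delta E


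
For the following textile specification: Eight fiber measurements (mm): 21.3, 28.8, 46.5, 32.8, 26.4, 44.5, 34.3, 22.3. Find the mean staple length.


Formula: Mean = sum of lengths / count
Sum = 21.3 + 28.8 + 46.5 + 32.8 + 26.4 + 44.5 + 34.3 + 22.3
Sum = 256.9 mm
Mean = 256.9 / 8 = 32.11 mm

32.11 mm


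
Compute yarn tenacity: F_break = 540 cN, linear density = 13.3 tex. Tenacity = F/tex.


Formula: Tenacity = Breaking force / Linear density
Tenacity = 540 cN / 13.3 tex
Tenacity = 40.60 cN/tex

40.60 cN/tex


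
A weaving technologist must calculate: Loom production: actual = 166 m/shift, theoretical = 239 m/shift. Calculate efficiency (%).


Formula: Efficiency% = (Actual output / Theoretical output) * 100
Efficiency% = (166 / 239) * 100
Efficiency% = 0.694561 * 100 = 69.4561% ≈ 69.5%

69.5%


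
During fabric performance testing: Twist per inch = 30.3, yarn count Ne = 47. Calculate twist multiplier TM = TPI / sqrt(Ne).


Formula: TM = TPI / sqrt(Ne)
Step 1: sqrt(Ne) = sqrt(47) = 6.8557
Step 2: TM = 30.3 / 6.8557 = 4.42

4.42 TM


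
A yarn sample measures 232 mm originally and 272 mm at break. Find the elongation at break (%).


Formula: Elongation (%) = ((L_break - L0) / L0) * 100
Step 1: Extension = 272 - 232 = 40 mm
Step 2: Elongation = (40 / 232) * 100
Step 3: Elongation = 0.172414 * 100 = 17.2414% ≈ 17.2%

17.2%


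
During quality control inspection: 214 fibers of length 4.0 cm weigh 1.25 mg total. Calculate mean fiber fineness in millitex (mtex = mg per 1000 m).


Formula: fineness (mtex) = mass (mg) / total length (km) = (mass_mg / total_length_m) * 1000
Step 1: Convert fiber length: 4.0 cm = 0.04 m
Step 2: Total fiber length = 214 * 0.04 = 8.56 m
Step 3: Linear density = 1.25 mg / 8.56 m = 0.1460 mg/m
Step 4: fineness = 0.1460 * 1000 = 146.0 mtex

146.0 mtex


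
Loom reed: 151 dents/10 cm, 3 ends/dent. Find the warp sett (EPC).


Formula: EPC = (dents per 10 cm * ends per dent) / 10
Step 1: Total ends per 10 cm = 151 * 3 = 453
Step 2: EPC = 453 / 10 = 45.3 ends/cm

45.3 ends/cm


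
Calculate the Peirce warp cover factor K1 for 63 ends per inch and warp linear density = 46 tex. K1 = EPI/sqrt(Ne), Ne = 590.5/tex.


Formula: K1 = EPI / sqrt(Ne), with Ne = 590.5 / tex_warp
Step 1: Ne = 590.5 / 46 = 12.837
Step 2: sqrt(Ne) = sqrt(12.837) = 3.5829
Step 3: K1 = 63 / 3.5829 = 17.6

17.6


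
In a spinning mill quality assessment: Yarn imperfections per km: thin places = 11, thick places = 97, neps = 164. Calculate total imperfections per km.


Formula: Total = thin places + thick places + neps
Total = 11 + 97 + 164
Total = 272 imperfections/km

272 imperfections/km


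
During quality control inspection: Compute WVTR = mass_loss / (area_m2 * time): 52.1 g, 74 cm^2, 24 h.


Formula: WVTR = mass_loss / (area * time)
Step 1: Convert area: 74 cm^2 = 0.0074 m^2
Step 2: WVTR = 52.1 g / (0.0074 m^2 * 24 h)
Step 3: WVTR = 52.1 / 0.1776 = 293.4 g/m^2/h

293.4 g/m^2/h


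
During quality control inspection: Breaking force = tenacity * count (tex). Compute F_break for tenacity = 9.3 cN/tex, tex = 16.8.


Formula: Breaking force = Tenacity * Linear density
F = 9.3 cN/tex * 16.8 tex
F = 156.24 cN

156.24 cN


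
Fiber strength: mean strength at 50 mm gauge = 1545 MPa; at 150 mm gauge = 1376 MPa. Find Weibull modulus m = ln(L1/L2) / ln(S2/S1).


Formula: m = ln(L1/L2) / ln(S2/S1)
Step 1: ln(L1/L2) = ln(50/150) = -1.09861
Step 2: S2/S1 = 1376/1545 = 0.89061
Step 3: ln(S2/S1) = ln(0.89061) = -0.11585
Step 4: m = -1.09861 / -0.11585 = 9.48

9.48 (Weibull m)


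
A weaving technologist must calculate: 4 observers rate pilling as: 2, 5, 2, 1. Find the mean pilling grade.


Formula: Mean = sum / count
Sum = 2 + 5 + 2 + 1 = 10
Mean = 10 / 4 = 2.5

2.5


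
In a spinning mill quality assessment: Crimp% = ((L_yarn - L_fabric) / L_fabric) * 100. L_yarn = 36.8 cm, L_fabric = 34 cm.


Formula: Crimp% = ((L_yarn - L_fabric) / L_fabric) * 100
Step 1: Extension = 36.8 - 34 = 2.8 cm
Step 2: Crimp% = (2.8 / 34) * 100
Step 3: Crimp% = 0.082353 * 100 = 8.2353% ≈ 8.2%

8.2%


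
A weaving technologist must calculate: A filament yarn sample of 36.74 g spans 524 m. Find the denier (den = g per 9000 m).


Formula: den = (mass_g / length_m) * 9000
Substituting: den = (36.74 / 524) * 9000
Intermediate: 36.74 / 524 = 0.0701145 g/m
den = 0.0701145 * 9000 = 631.0 denier

631.0 denier


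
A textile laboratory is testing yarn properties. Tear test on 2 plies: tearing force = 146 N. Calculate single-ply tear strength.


Formula: Per-ply strength = Total force / Number of plies
Per-ply = 146 N / 2
Per-ply = 73 N

73 N


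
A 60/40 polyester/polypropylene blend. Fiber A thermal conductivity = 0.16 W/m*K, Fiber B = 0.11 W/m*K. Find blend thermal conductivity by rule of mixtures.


Formula: Blend property = (fraction_A * property_A) + (fraction_B * property_B)
Step 1: Contribution A = 60/100 * 0.16 W/m*K = 0.096 W/m*K
Step 2: Contribution B = 40/100 * 0.11 W/m*K = 0.044 W/m*K
Step 3: Blend thermal conductivity = 0.096 + 0.044 = 0.14 W/m*K

0.14 W/m*K


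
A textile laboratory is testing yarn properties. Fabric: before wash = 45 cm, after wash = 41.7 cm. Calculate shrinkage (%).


Formula: Shrinkage% = ((L_before - L_after) / L_before) * 100
Step 1: Shrinkage = 45 - 41.7 = 3.3 cm
Step 2: Shrinkage% = (3.3 / 45) * 100
Step 3: Shrinkage% = 0.073333 * 100 = 7.3333% ≈ 7.3%

7.3%


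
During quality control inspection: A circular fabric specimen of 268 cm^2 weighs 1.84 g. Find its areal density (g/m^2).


Formula: GSM = mass_g / area_m2
Step 1: Convert area: 268 cm^2 = 268 / 10000 = 0.0268 m^2
Step 2: GSM = 1.84 g / 0.0268 m^2 = 68.7 g/m^2

68.7 g/m^2


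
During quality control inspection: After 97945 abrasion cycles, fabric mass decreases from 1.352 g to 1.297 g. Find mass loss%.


Formula: Mass loss% = ((m_before - m_after) / m_before) * 100
Step 1: Mass loss = 1.352 - 1.297 = 0.055 g
Step 2: Ratio = 0.055 / 1.352 = 0.0406805
Step 3: Mass loss% = 0.0406805 * 100 = 4.06805% ≈ 4.07%

4.07%


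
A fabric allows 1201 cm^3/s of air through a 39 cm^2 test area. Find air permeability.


Formula: Air Permeability = Airflow / Test Area
AP = 1201 cm^3/s / 39 cm^2
AP = 30.8 cm^3/s/cm^2

30.8 cm^3/s/cm^2


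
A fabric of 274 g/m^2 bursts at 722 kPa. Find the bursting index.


Formula: Bursting Index = Bursting Strength / Fabric GSM
BI = 722 kPa / 274 g/m^2
BI = 2.635 kPa/(g/m^2)

2.635 kPa/(g/m^2)


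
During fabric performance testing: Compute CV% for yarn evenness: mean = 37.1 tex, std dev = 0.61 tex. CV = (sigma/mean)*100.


Formula: CV% = (standard deviation / mean) * 100
Step 1: Ratio = 0.61 / 37.1 = 0.016442
Step 2: CV% = 0.016442 * 100 = 1.6442% ≈ 1.6%

1.6%


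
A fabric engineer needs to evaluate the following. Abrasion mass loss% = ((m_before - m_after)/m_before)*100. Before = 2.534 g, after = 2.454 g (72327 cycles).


Formula: Mass loss% = ((m_before - m_after) / m_before) * 100
Step 1: Mass loss = 2.534 - 2.454 = 0.08 g
Step 2: Ratio = 0.08 / 2.534 = 0.0315706
Step 3: Mass loss% = 0.0315706 * 100 = 3.15706% ≈ 3.16%

3.16%


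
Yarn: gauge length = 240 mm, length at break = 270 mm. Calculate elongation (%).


Formula: Elongation (%) = ((L_break - L0) / L0) * 100
Step 1: Extension = 270 - 240 = 30 mm
Step 2: Elongation = (30 / 240) * 100
Step 3: Elongation = 0.125 * 100 = 12.5%

12.5%


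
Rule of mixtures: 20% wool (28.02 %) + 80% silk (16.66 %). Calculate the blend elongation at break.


Formula: Blend property = (fraction_A * property_A) + (fraction_B * property_B)
Step 1: Contribution A = 20/100 * 28.02 % = 5.604 %
Step 2: Contribution B = 80/100 * 16.66 % = 13.328 %
Step 3: Blend elongation at break = 5.604 + 13.328 = 18.932 %

18.932 %


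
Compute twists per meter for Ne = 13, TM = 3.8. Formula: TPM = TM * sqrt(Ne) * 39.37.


Formula: TPM = TM * sqrt(Ne) * 39.37
Step 1: sqrt(Ne) = sqrt(13) = 3.6056
Step 2: TM * sqrt(Ne) = 3.8 * 3.6056 = 13.7013
Step 3: TPM = 13.7013 * 39.37 = 539 twists/m

539 twists/m


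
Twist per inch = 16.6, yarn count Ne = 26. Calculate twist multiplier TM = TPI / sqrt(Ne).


Formula: TM = TPI / sqrt(Ne)
Step 1: sqrt(Ne) = sqrt(26) = 5.099
Step 2: TM = 16.6 / 5.099 = 3.26

3.26 TM


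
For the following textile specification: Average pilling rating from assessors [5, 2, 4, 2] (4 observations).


Formula: Mean = sum / count
Sum = 5 + 2 + 4 + 2 = 13
Mean = 13 / 4 = 3.3

3.3


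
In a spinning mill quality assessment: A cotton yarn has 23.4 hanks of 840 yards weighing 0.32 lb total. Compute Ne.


Formula: Ne = hanks / mass_lb
Substituting: Ne = 23.4 / 0.32
Ne = 73.1

73.1 Ne


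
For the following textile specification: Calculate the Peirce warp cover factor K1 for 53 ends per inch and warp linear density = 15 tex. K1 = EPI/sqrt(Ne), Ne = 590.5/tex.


Formula: K1 = EPI / sqrt(Ne), with Ne = 590.5 / tex_warp
Step 1: Ne = 590.5 / 15 = 39.367
Step 2: sqrt(Ne) = sqrt(39.367) = 6.2743
Step 3: K1 = 53 / 6.2743 = 8.4

8.4


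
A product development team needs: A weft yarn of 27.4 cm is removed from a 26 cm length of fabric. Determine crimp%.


Formula: Crimp% = ((L_yarn - L_fabric) / L_fabric) * 100
Step 1: Extension = 27.4 - 26 = 1.4 cm
Step 2: Crimp% = (1.4 / 26) * 100
Step 3: Crimp% = 0.053846 * 100 = 5.3846% ≈ 5.4%

5.4%


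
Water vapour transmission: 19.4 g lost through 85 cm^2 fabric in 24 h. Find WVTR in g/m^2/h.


Formula: WVTR = mass_loss / (area * time)
Step 1: Convert area: 85 cm^2 = 0.0085 m^2
Step 2: WVTR = 19.4 g / (0.0085 m^2 * 24 h)
Step 3: WVTR = 19.4 / 0.204 = 95.1 g/m^2/h

95.1 g/m^2/h


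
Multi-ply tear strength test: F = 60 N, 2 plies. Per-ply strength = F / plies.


Formula: Per-ply strength = Total force / Number of plies
Per-ply = 60 N / 2
Per-ply = 30 N

30 N


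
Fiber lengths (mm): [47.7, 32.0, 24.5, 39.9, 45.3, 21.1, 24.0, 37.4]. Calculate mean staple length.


Formula: Mean = sum of lengths / count
Sum = 47.7 + 32.0 + 24.5 + 39.9 + 45.3 + 21.1 + 24.0 + 37.4
Sum = 271.9 mm
Mean = 271.9 / 8 = 33.99 mm

33.99 mm


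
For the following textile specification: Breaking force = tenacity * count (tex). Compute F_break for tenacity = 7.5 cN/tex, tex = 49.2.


Formula: Breaking force = Tenacity * Linear density
F = 7.5 cN/tex * 49.2 tex
F = 369.00 cN

369.00 cN


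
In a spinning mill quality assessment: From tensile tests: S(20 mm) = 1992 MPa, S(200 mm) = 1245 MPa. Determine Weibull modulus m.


Formula: m = ln(L1/L2) / ln(S2/S1)
Step 1: ln(L1/L2) = ln(20/200) = -2.30259
Step 2: S2/S1 = 1245/1992 = 0.625
Step 3: ln(S2/S1) = ln(0.625) = -0.47000
Step 4: m = -2.30259 / -0.47000 = 4.90

4.90 (Weibull m)


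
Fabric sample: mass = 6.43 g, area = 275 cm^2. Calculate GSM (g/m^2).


Formula: GSM = mass_g / area_m2
Step 1: Convert area: 275 cm^2 = 275 / 10000 = 0.0275 m^2
Step 2: GSM = 6.43 g / 0.0275 m^2 = 233.8 g/m^2

233.8 g/m^2


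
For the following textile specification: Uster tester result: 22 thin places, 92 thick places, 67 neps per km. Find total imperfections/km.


Formula: Total = thin places + thick places + neps
Total = 22 + 92 + 67
Total = 181 imperfections/km

181 imperfections/km


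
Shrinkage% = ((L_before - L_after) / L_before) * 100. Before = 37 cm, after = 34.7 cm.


Formula: Shrinkage% = ((L_before - L_after) / L_before) * 100
Step 1: Shrinkage = 37 - 34.7 = 2.3 cm
Step 2: Shrinkage% = (2.3 / 37) * 100
Step 3: Shrinkage% = 0.062162 * 100 = 6.2162% ≈ 6.2%

6.2%


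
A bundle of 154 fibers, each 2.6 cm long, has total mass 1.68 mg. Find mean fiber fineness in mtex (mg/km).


Formula: fineness (mtex) = mass (mg) / total length (km) = (mass_mg / total_length_m) * 1000
Step 1: Convert fiber length: 2.6 cm = 0.026 m
Step 2: Total fiber length = 154 * 0.026 = 4.004 m
Step 3: Linear density = 1.68 mg / 4.004 m = 0.4196 mg/m
Step 4: fineness = 0.4196 * 1000 = 419.6 mtex

419.6 mtex


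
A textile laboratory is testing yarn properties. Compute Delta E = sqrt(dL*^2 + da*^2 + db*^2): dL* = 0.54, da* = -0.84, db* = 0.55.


Formula: Delta E = sqrt(dL*^2 + da*^2 + db*^2)
Step 1: dL*^2 = 0.54^2 = 0.2916
Step 2: da*^2 = (-0.84)^2 = 0.7056
Step 3: db*^2 = 0.55^2 = 0.3025
Step 4: Sum = 0.2916 + 0.7056 + 0.3025 = 1.2997
Step 5: Delta E = sqrt(1.2997) = 1.14

1.14 Delta E


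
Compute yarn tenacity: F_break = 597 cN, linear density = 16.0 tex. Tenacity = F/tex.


Formula: Tenacity = Breaking force / Linear density
Tenacity = 597 cN / 16.0 tex
Tenacity = 37.31 cN/tex

37.31 cN/tex


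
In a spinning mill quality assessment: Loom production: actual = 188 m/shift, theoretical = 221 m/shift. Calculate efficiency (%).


Formula: Efficiency% = (Actual output / Theoretical output) * 100
Efficiency% = (188 / 221) * 100
Efficiency% = 0.850679 * 100 = 85.0679% ≈ 85.1%

85.1%


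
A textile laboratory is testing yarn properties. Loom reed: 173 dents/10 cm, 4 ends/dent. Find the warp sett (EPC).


Formula: EPC = (dents per 10 cm * ends per dent) / 10
Step 1: Total ends per 10 cm = 173 * 4 = 692
Step 2: EPC = 692 / 10 = 69.2 ends/cm

69.2 ends/cm


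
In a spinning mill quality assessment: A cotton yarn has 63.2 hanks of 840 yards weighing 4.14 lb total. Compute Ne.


Formula: Ne = hanks / mass_lb
Substituting: Ne = 63.2 / 4.14
Ne = 15.3

15.3 Ne


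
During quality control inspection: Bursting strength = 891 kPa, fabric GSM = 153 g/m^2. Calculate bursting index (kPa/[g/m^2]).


Formula: Bursting Index = Bursting Strength / Fabric GSM
BI = 891 kPa / 153 g/m^2
BI = 5.824 kPa/(g/m^2)

5.824 kPa/(g/m^2)


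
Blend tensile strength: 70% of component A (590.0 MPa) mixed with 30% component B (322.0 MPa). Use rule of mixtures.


Formula: Blend property = (fraction_A * property_A) + (fraction_B * property_B)
Step 1: Contribution A = 70/100 * 590.0 MPa = 413.0 MPa
Step 2: Contribution B = 30/100 * 322.0 MPa = 96.6 MPa
Step 3: Blend tensile strength = 413.0 + 96.6 = 509.6 MPa

509.6 MPa


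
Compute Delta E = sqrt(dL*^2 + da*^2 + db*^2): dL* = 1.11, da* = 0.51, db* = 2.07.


Formula: Delta E = sqrt(dL*^2 + da*^2 + db*^2)
Step 1: dL*^2 = 1.11^2 = 1.2321
Step 2: da*^2 = 0.51^2 = 0.2601
Step 3: db*^2 = 2.07^2 = 4.2849
Step 4: Sum = 1.2321 + 0.2601 + 4.2849 = 5.7771
Step 5: Delta E = sqrt(5.7771) = 2.4

2.4 Delta E


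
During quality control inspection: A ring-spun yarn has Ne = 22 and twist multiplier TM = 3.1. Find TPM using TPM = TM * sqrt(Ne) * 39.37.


Formula: TPM = TM * sqrt(Ne) * 39.37
Step 1: sqrt(Ne) = sqrt(22) = 4.6904
Step 2: TM * sqrt(Ne) = 3.1 * 4.6904 = 14.5402
Step 3: TPM = 14.5402 * 39.37 = 572 twists/m

572 twists/m


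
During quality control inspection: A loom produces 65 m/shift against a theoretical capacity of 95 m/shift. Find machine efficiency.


Formula: Efficiency% = (Actual output / Theoretical output) * 100
Efficiency% = (65 / 95) * 100
Efficiency% = 0.684211 * 100 = 68.4211% ≈ 68.4%

68.4%


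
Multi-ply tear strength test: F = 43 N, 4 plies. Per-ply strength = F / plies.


Formula: Per-ply strength = Total force / Number of plies
Per-ply = 43 N / 4
Per-ply = 10.75 N

10.75 N


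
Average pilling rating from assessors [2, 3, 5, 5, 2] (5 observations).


Formula: Mean = sum / count
Sum = 2 + 3 + 5 + 5 + 2 = 17
Mean = 17 / 5 = 3.4

3.4


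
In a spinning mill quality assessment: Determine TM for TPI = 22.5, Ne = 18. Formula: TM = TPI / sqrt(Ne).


Formula: TM = TPI / sqrt(Ne)
Step 1: sqrt(Ne) = sqrt(18) = 4.2426
Step 2: TM = 22.5 / 4.2426 = 5.30

5.30 TM


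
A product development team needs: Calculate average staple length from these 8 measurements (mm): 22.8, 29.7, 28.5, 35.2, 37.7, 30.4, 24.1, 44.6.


Formula: Mean = sum of lengths / count
Sum = 22.8 + 29.7 + 28.5 + 35.2 + 37.7 + 30.4 + 24.1 + 44.6
Sum = 253.0 mm
Mean = 253.0 / 8 = 31.63 mm

31.63 mm


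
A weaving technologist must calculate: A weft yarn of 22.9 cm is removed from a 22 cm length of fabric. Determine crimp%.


Formula: Crimp% = ((L_yarn - L_fabric) / L_fabric) * 100
Step 1: Extension = 22.9 - 22 = 0.9 cm
Step 2: Crimp% = (0.9 / 22) * 100
Step 3: Crimp% = 0.040909 * 100 = 4.0909% ≈ 4.1%

4.1%


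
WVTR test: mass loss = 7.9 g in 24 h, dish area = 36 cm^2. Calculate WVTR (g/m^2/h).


Formula: WVTR = mass_loss / (area * time)
Step 1: Convert area: 36 cm^2 = 0.0036 m^2
Step 2: WVTR = 7.9 g / (0.0036 m^2 * 24 h)
Step 3: WVTR = 7.9 / 0.0864 = 91.4 g/m^2/h

91.4 g/m^2/h


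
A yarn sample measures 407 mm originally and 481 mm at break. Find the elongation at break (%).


Formula: Elongation (%) = ((L_break - L0) / L0) * 100
Step 1: Extension = 481 - 407 = 74 mm
Step 2: Elongation = (74 / 407) * 100
Step 3: Elongation = 0.181818 * 100 = 18.1818% ≈ 18.2%

18.2%


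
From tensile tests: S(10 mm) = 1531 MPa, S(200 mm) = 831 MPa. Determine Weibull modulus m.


Formula: m = ln(L1/L2) / ln(S2/S1)
Step 1: ln(L1/L2) = ln(10/200) = -2.99573
Step 2: S2/S1 = 831/1531 = 0.54278
Step 3: ln(S2/S1) = ln(0.54278) = -0.61105
Step 4: m = -2.99573 / -0.61105 = 4.90

4.90 (Weibull m)


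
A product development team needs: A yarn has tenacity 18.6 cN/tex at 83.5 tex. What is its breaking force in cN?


Formula: Breaking force = Tenacity * Linear density
F = 18.6 cN/tex * 83.5 tex
F = 1553.10 cN

1553.10 cN


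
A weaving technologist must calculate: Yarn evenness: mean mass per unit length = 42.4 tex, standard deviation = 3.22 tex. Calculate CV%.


Formula: CV% = (standard deviation / mean) * 100
Step 1: Ratio = 3.22 / 42.4 = 0.075943
Step 2: CV% = 0.075943 * 100 = 7.5943% ≈ 7.6%

7.6%


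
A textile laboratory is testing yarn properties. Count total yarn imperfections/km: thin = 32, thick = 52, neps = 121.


Formula: Total = thin places + thick places + neps
Total = 32 + 52 + 121
Total = 205 imperfections/km

205 imperfections/km


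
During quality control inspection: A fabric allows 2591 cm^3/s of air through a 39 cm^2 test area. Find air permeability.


Formula: Air Permeability = Airflow / Test Area
AP = 2591 cm^3/s / 39 cm^2
AP = 66.4 cm^3/s/cm^2

66.4 cm^3/s/cm^2


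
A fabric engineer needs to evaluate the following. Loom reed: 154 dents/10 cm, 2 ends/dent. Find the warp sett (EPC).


Formula: EPC = (dents per 10 cm * ends per dent) / 10
Step 1: Total ends per 10 cm = 154 * 2 = 308
Step 2: EPC = 308 / 10 = 30.8 ends/cm

30.8 ends/cm


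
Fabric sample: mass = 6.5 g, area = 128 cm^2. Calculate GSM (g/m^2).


Formula: GSM = mass_g / area_m2
Step 1: Convert area: 128 cm^2 = 128 / 10000 = 0.0128 m^2
Step 2: GSM = 6.5 g / 0.0128 m^2 = 507.8 g/m^2

507.8 g/m^2


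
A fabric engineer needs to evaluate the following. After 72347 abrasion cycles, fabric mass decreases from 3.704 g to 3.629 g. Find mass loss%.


Formula: Mass loss% = ((m_before - m_after) / m_before) * 100
Step 1: Mass loss = 3.704 - 3.629 = 0.075 g
Step 2: Ratio = 0.075 / 3.704 = 0.0202484
Step 3: Mass loss% = 0.0202484 * 100 = 2.02484% ≈ 2.02%

2.02%


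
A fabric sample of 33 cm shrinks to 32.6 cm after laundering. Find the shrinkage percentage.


Formula: Shrinkage% = ((L_before - L_after) / L_before) * 100
Step 1: Shrinkage = 33 - 32.6 = 0.4 cm
Step 2: Shrinkage% = (0.4 / 33) * 100
Step 3: Shrinkage% = 0.012121 * 100 = 1.2121% ≈ 1.2%

1.2%


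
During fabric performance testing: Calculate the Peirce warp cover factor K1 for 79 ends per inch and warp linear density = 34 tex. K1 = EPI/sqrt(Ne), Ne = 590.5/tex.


Formula: K1 = EPI / sqrt(Ne), with Ne = 590.5 / tex_warp
Step 1: Ne = 590.5 / 34 = 17.368
Step 2: sqrt(Ne) = sqrt(17.368) = 4.1675
Step 3: K1 = 79 / 4.1675 = 19.0

19.0


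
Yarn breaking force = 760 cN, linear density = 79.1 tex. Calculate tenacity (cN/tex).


Formula: Tenacity = Breaking force / Linear density
Tenacity = 760 cN / 79.1 tex
Tenacity = 9.61 cN/tex

9.61 cN/tex


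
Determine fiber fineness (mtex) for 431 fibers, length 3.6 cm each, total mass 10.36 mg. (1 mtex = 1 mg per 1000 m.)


Formula: fineness (mtex) = mass (mg) / total length (km) = (mass_mg / total_length_m) * 1000
Step 1: Convert fiber length: 3.6 cm = 0.036 m
Step 2: Total fiber length = 431 * 0.036 = 15.516 m
Step 3: Linear density = 10.36 mg / 15.516 m = 0.6677 mg/m
Step 4: fineness = 0.6677 * 1000 = 667.7 mtex

667.7 mtex


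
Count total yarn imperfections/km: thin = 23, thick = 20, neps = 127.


Formula: Total = thin places + thick places + neps
Total = 23 + 20 + 127
Total = 170 imperfections/km

170 imperfections/km


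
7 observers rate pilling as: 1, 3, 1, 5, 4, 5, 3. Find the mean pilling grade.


Formula: Mean = sum / count
Sum = 1 + 3 + 1 + 5 + 4 + 5 + 3 = 22
Mean = 22 / 7 = 3.1

3.1


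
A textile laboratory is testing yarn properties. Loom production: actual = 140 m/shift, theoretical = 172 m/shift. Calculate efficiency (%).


Formula: Efficiency% = (Actual output / Theoretical output) * 100
Efficiency% = (140 / 172) * 100
Efficiency% = 0.813953 * 100 = 81.3953% ≈ 81.4%

81.4%


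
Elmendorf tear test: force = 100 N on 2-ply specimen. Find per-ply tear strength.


Formula: Per-ply strength = Total force / Number of plies
Per-ply = 100 N / 2
Per-ply = 50 N

50 N


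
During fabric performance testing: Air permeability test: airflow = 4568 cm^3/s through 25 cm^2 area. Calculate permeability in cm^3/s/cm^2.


Formula: Air Permeability = Airflow / Test Area
AP = 4568 cm^3/s / 25 cm^2
AP = 182.7 cm^3/s/cm^2

182.7 cm^3/s/cm^2


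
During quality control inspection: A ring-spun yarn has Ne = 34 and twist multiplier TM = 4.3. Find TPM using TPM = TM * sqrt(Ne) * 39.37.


Formula: TPM = TM * sqrt(Ne) * 39.37
Step 1: sqrt(Ne) = sqrt(34) = 5.831
Step 2: TM * sqrt(Ne) = 4.3 * 5.831 = 25.0733
Step 3: TPM = 25.0733 * 39.37 = 987 twists/m

987 twists/m


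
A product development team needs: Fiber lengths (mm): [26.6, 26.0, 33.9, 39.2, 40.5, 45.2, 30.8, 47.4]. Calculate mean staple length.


Formula: Mean = sum of lengths / count
Sum = 26.6 + 26.0 + 33.9 + 39.2 + 40.5 + 45.2 + 30.8 + 47.4
Sum = 289.6 mm
Mean = 289.6 / 8 = 36.20 mm

36.20 mm


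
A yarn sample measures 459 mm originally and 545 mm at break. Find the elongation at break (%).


Formula: Elongation (%) = ((L_break - L0) / L0) * 100
Step 1: Extension = 545 - 459 = 86 mm
Step 2: Elongation = (86 / 459) * 100
Step 3: Elongation = 0.187364 * 100 = 18.7364% ≈ 18.7%

18.7%


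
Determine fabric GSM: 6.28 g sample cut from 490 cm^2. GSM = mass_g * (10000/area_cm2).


Formula: GSM = mass_g / area_m2
Step 1: Convert area: 490 cm^2 = 490 / 10000 = 0.049 m^2
Step 2: GSM = 6.28 g / 0.049 m^2 = 128.2 g/m^2

128.2 g/m^2


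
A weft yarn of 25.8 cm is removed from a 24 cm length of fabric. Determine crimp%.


Formula: Crimp% = ((L_yarn - L_fabric) / L_fabric) * 100
Step 1: Extension = 25.8 - 24 = 1.8 cm
Step 2: Crimp% = (1.8 / 24) * 100
Step 3: Crimp% = 0.075 * 100 = 7.5%

7.5%


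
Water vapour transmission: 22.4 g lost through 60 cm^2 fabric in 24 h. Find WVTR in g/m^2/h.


Formula: WVTR = mass_loss / (area * time)
Step 1: Convert area: 60 cm^2 = 0.006 m^2
Step 2: WVTR = 22.4 g / (0.006 m^2 * 24 h)
Step 3: WVTR = 22.4 / 0.144 = 155.6 g/m^2/h

155.6 g/m^2/h


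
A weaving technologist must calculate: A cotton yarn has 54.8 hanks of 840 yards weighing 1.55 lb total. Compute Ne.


Formula: Ne = hanks / mass_lb
Substituting: Ne = 54.8 / 1.55
Ne = 35.4

35.4 Ne


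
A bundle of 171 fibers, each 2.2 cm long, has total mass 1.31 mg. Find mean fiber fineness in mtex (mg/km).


Formula: fineness (mtex) = mass (mg) / total length (km) = (mass_mg / total_length_m) * 1000
Step 1: Convert fiber length: 2.2 cm = 0.022 m
Step 2: Total fiber length = 171 * 0.022 = 3.762 m
Step 3: Linear density = 1.31 mg / 3.762 m = 0.3482 mg/m
Step 4: fineness = 0.3482 * 1000 = 348.2 mtex

348.2 mtex


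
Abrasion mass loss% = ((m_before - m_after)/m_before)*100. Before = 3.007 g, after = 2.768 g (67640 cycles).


Formula: Mass loss% = ((m_before - m_after) / m_before) * 100
Step 1: Mass loss = 3.007 - 2.768 = 0.239 g
Step 2: Ratio = 0.239 / 3.007 = 0.0794812
Step 3: Mass loss% = 0.0794812 * 100 = 7.94812% ≈ 7.95%

7.95%


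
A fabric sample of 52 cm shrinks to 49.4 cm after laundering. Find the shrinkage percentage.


Formula: Shrinkage% = ((L_before - L_after) / L_before) * 100
Step 1: Shrinkage = 52 - 49.4 = 2.6 cm
Step 2: Shrinkage% = (2.6 / 52) * 100
Step 3: Shrinkage% = 0.05 * 100 = 5.0%

5.0%


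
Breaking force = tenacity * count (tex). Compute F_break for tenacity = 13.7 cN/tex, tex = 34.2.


Formula: Breaking force = Tenacity * Linear density
F = 13.7 cN/tex * 34.2 tex
F = 468.54 cN

468.54 cN


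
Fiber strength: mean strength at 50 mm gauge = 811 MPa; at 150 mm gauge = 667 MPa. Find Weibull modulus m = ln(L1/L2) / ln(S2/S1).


Formula: m = ln(L1/L2) / ln(S2/S1)
Step 1: ln(L1/L2) = ln(50/150) = -1.09861
Step 2: S2/S1 = 667/811 = 0.82244
Step 3: ln(S2/S1) = ln(0.82244) = -0.19548
Step 4: m = -1.09861 / -0.19548 = 5.62

5.62 (Weibull m)


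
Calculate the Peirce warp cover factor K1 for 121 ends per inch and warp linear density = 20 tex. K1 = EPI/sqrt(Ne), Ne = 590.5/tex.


Formula: K1 = EPI / sqrt(Ne), with Ne = 590.5 / tex_warp
Step 1: Ne = 590.5 / 20 = 29.525
Step 2: sqrt(Ne) = sqrt(29.525) = 5.4337
Step 3: K1 = 121 / 5.4337 = 22.3

22.3


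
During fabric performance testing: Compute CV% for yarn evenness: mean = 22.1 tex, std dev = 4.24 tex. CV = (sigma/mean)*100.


Formula: CV% = (standard deviation / mean) * 100
Step 1: Ratio = 4.24 / 22.1 = 0.191855
Step 2: CV% = 0.191855 * 100 = 19.1855% ≈ 19.2%

19.2%


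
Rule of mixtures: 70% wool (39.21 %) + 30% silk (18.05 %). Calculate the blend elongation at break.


Formula: Blend property = (fraction_A * property_A) + (fraction_B * property_B)
Step 1: Contribution A = 70/100 * 39.21 % = 27.447 %
Step 2: Contribution B = 30/100 * 18.05 % = 5.415 %
Step 3: Blend elongation at break = 27.447 + 5.415 = 32.862 %

32.862 %


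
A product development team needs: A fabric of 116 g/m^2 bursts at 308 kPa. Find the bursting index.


Formula: Bursting Index = Bursting Strength / Fabric GSM
BI = 308 kPa / 116 g/m^2
BI = 2.655 kPa/(g/m^2)

2.655 kPa/(g/m^2)


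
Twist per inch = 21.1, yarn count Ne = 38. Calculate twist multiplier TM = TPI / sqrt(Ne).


Formula: TM = TPI / sqrt(Ne)
Step 1: sqrt(Ne) = sqrt(38) = 6.1644
Step 2: TM = 21.1 / 6.1644 = 3.42

3.42 TM


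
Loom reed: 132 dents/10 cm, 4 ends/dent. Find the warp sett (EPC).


Formula: EPC = (dents per 10 cm * ends per dent) / 10
Step 1: Total ends per 10 cm = 132 * 4 = 528
Step 2: EPC = 528 / 10 = 52.8 ends/cm

52.8 ends/cm


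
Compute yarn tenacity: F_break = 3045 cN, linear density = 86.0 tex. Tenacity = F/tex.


Formula: Tenacity = Breaking force / Linear density
Tenacity = 3045 cN / 86.0 tex
Tenacity = 35.41 cN/tex

35.41 cN/tex


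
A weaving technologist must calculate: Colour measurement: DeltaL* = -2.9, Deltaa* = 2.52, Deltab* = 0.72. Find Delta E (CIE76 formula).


Formula: Delta E = sqrt(dL*^2 + da*^2 + db*^2)
Step 1: dL*^2 = (-2.9)^2 = 8.41
Step 2: da*^2 = 2.52^2 = 6.3504
Step 3: db*^2 = 0.72^2 = 0.5184
Step 4: Sum = 8.41 + 6.3504 + 0.5184 = 15.2788
Step 5: Delta E = sqrt(15.2788) = 3.91

3.91 Delta E


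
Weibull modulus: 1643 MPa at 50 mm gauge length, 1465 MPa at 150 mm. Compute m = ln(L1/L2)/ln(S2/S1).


Formula: m = ln(L1/L2) / ln(S2/S1)
Step 1: ln(L1/L2) = ln(50/150) = -1.09861
Step 2: S2/S1 = 1465/1643 = 0.89166
Step 3: ln(S2/S1) = ln(0.89166) = -0.11467
Step 4: m = -1.09861 / -0.11467 = 9.58

9.58 (Weibull m)


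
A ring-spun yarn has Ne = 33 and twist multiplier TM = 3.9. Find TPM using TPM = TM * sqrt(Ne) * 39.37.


Formula: TPM = TM * sqrt(Ne) * 39.37
Step 1: sqrt(Ne) = sqrt(33) = 5.7446
Step 2: TM * sqrt(Ne) = 3.9 * 5.7446 = 22.4039
Step 3: TPM = 22.4039 * 39.37 = 882 twists/m

882 twists/m


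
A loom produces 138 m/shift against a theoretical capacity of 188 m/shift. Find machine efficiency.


Formula: Efficiency% = (Actual output / Theoretical output) * 100
Efficiency% = (138 / 188) * 100
Efficiency% = 0.734043 * 100 = 73.4043% ≈ 73.4%

73.4%


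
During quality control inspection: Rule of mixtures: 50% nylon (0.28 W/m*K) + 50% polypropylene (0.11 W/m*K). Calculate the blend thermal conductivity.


Formula: Blend property = (fraction_A * property_A) + (fraction_B * property_B)
Step 1: Contribution A = 50/100 * 0.28 W/m*K = 0.14 W/m*K
Step 2: Contribution B = 50/100 * 0.11 W/m*K = 0.055 W/m*K
Step 3: Blend thermal conductivity = 0.14 + 0.055 = 0.195 W/m*K

0.195 W/m*K


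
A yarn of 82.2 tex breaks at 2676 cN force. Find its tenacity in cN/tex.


Formula: Tenacity = Breaking force / Linear density
Tenacity = 2676 cN / 82.2 tex
Tenacity = 32.55 cN/tex

32.55 cN/tex
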